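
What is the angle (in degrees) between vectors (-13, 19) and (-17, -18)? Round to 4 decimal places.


dot = -13*-17 + 19*-18 = -121
|u| = 23.0217, |v| = 24.7588
cos(angle) = -0.2123
angle = 102.2562 degrees

102.2562 degrees


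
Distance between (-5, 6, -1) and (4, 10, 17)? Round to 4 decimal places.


d = sqrt((4--5)^2 + (10-6)^2 + (17--1)^2) = 20.5183

20.5183


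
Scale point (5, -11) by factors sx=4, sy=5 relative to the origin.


Scaling: (x*sx, y*sy) = (5*4, -11*5) = (20, -55)

(20, -55)


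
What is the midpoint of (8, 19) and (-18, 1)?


Midpoint = ((8+-18)/2, (19+1)/2) = (-5, 10)

(-5, 10)


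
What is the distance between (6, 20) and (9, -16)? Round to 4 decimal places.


d = sqrt((9-6)^2 + (-16-20)^2) = 36.1248

36.1248


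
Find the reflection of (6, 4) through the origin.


Reflection through origin: (x, y) -> (-x, -y)
(6, 4) -> (-6, -4)

(-6, -4)


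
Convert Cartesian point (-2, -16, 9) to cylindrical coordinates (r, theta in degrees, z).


r = sqrt((-2)^2 + (-16)^2) = 16.1245
theta = atan2(-16, -2) = 262.875 deg
z = 9

r = 16.1245, theta = 262.875 deg, z = 9


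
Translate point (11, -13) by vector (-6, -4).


Translation: (x+dx, y+dy) = (11+-6, -13+-4) = (5, -17)

(5, -17)


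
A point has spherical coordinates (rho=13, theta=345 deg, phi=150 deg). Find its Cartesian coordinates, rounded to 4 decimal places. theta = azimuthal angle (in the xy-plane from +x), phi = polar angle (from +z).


x = 13 * sin(150) * cos(345) = 6.2785
y = 13 * sin(150) * sin(345) = -1.6823
z = 13 * cos(150) = -11.2583

(6.2785, -1.6823, -11.2583)


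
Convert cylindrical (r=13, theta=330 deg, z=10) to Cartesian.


x = 13 * cos(330) = 11.2583
y = 13 * sin(330) = -6.5
z = 10

(11.2583, -6.5, 10)


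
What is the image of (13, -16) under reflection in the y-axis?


Reflection across y-axis: (x, y) -> (-x, y)
(13, -16) -> (-13, -16)

(-13, -16)


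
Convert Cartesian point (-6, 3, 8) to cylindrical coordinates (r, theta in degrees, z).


r = sqrt((-6)^2 + 3^2) = 6.7082
theta = atan2(3, -6) = 153.4349 deg
z = 8

r = 6.7082, theta = 153.4349 deg, z = 8


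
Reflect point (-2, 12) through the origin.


Reflection through origin: (x, y) -> (-x, -y)
(-2, 12) -> (2, -12)

(2, -12)


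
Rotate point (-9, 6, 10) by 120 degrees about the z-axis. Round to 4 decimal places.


x' = -9*cos(120) - 6*sin(120) = -0.6962
y' = -9*sin(120) + 6*cos(120) = -10.7942
z' = 10

(-0.6962, -10.7942, 10)


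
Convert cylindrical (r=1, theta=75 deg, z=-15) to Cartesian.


x = 1 * cos(75) = 0.2588
y = 1 * sin(75) = 0.9659
z = -15

(0.2588, 0.9659, -15)


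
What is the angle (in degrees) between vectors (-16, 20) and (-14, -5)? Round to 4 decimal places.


dot = -16*-14 + 20*-5 = 124
|u| = 25.6125, |v| = 14.8661
cos(angle) = 0.3257
angle = 70.994 degrees

70.994 degrees


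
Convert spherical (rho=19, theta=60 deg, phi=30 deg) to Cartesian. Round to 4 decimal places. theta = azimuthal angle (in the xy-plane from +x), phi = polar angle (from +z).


x = 19 * sin(30) * cos(60) = 4.75
y = 19 * sin(30) * sin(60) = 8.2272
z = 19 * cos(30) = 16.4545

(4.75, 8.2272, 16.4545)


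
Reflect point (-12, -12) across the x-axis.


Reflection across x-axis: (x, y) -> (x, -y)
(-12, -12) -> (-12, 12)

(-12, 12)


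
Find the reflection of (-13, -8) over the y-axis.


Reflection across y-axis: (x, y) -> (-x, y)
(-13, -8) -> (13, -8)

(13, -8)


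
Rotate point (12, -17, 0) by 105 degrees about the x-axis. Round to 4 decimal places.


x' = 12
y' = -17*cos(105) - 0*sin(105) = 4.3999
z' = -17*sin(105) + 0*cos(105) = -16.4207

(12, 4.3999, -16.4207)


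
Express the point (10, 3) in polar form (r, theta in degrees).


r = sqrt(10^2 + 3^2) = 10.4403
theta = atan2(3, 10) = 16.6992 degrees

r = 10.4403, theta = 16.6992 degrees


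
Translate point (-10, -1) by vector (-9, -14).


Translation: (x+dx, y+dy) = (-10+-9, -1+-14) = (-19, -15)

(-19, -15)


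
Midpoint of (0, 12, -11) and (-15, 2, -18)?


Midpoint = ((0+-15)/2, (12+2)/2, (-11+-18)/2) = (-7.5, 7, -14.5)

(-7.5, 7, -14.5)


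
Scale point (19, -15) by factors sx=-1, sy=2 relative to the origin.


Scaling: (x*sx, y*sy) = (19*-1, -15*2) = (-19, -30)

(-19, -30)


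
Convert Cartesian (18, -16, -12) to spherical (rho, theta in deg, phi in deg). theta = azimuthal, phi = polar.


rho = sqrt(18^2 + (-16)^2 + (-12)^2) = 26.9072
theta = atan2(-16, 18) = 318.3665 deg
phi = acos(-12/26.9072) = 116.4858 deg

rho = 26.9072, theta = 318.3665 deg, phi = 116.4858 deg


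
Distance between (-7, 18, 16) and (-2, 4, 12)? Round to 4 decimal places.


d = sqrt((-2--7)^2 + (4-18)^2 + (12-16)^2) = 15.3948

15.3948


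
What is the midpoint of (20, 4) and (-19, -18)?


Midpoint = ((20+-19)/2, (4+-18)/2) = (0.5, -7)

(0.5, -7)


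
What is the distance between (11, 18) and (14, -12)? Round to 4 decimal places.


d = sqrt((14-11)^2 + (-12-18)^2) = 30.1496

30.1496


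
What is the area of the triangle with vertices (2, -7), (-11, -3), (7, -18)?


Area = |x1(y2-y3) + x2(y3-y1) + x3(y1-y2)| / 2
= |2*(-3--18) + -11*(-18--7) + 7*(-7--3)| / 2
= 61.5

61.5


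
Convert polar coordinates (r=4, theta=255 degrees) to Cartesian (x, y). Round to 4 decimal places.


x = 4 * cos(255) = -1.0353
y = 4 * sin(255) = -3.8637

(-1.0353, -3.8637)


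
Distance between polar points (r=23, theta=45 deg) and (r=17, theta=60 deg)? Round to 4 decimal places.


d = sqrt(r1^2 + r2^2 - 2*r1*r2*cos(t2-t1))
d = sqrt(23^2 + 17^2 - 2*23*17*cos(60-45)) = 7.9149

7.9149


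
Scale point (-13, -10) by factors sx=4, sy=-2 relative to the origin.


Scaling: (x*sx, y*sy) = (-13*4, -10*-2) = (-52, 20)

(-52, 20)


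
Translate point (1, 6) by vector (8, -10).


Translation: (x+dx, y+dy) = (1+8, 6+-10) = (9, -4)

(9, -4)


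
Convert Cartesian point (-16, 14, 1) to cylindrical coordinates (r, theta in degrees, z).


r = sqrt((-16)^2 + 14^2) = 21.2603
theta = atan2(14, -16) = 138.8141 deg
z = 1

r = 21.2603, theta = 138.8141 deg, z = 1


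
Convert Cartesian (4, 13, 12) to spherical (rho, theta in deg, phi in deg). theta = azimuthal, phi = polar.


rho = sqrt(4^2 + 13^2 + 12^2) = 18.1384
theta = atan2(13, 4) = 72.8973 deg
phi = acos(12/18.1384) = 48.5794 deg

rho = 18.1384, theta = 72.8973 deg, phi = 48.5794 deg


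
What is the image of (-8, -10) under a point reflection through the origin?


Reflection through origin: (x, y) -> (-x, -y)
(-8, -10) -> (8, 10)

(8, 10)


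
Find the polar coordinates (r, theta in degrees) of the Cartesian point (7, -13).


r = sqrt(7^2 + (-13)^2) = 14.7648
theta = atan2(-13, 7) = 298.3008 degrees

r = 14.7648, theta = 298.3008 degrees


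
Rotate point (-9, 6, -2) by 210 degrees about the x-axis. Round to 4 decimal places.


x' = -9
y' = 6*cos(210) - -2*sin(210) = -6.1962
z' = 6*sin(210) + -2*cos(210) = -1.2679

(-9, -6.1962, -1.2679)


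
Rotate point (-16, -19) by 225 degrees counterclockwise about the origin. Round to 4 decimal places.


x' = -16*cos(225) - -19*sin(225) = -2.1213
y' = -16*sin(225) + -19*cos(225) = 24.7487

(-2.1213, 24.7487)


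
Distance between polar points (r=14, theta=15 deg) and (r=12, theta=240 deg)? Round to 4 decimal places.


d = sqrt(r1^2 + r2^2 - 2*r1*r2*cos(t2-t1))
d = sqrt(14^2 + 12^2 - 2*14*12*cos(240-15)) = 24.0331

24.0331


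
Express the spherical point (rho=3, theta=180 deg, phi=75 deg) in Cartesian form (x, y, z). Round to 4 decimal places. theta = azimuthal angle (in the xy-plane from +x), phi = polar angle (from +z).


x = 3 * sin(75) * cos(180) = -2.8978
y = 3 * sin(75) * sin(180) = 0
z = 3 * cos(75) = 0.7765

(-2.8978, 0, 0.7765)


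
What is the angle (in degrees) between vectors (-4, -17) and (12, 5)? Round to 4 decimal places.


dot = -4*12 + -17*5 = -133
|u| = 17.4642, |v| = 13
cos(angle) = -0.5858
angle = 125.8604 degrees

125.8604 degrees


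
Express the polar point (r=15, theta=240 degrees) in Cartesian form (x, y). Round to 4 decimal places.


x = 15 * cos(240) = -7.5
y = 15 * sin(240) = -12.9904

(-7.5, -12.9904)


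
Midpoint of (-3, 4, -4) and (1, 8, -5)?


Midpoint = ((-3+1)/2, (4+8)/2, (-4+-5)/2) = (-1, 6, -4.5)

(-1, 6, -4.5)


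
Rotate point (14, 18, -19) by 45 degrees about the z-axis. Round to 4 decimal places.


x' = 14*cos(45) - 18*sin(45) = -2.8284
y' = 14*sin(45) + 18*cos(45) = 22.6274
z' = -19

(-2.8284, 22.6274, -19)


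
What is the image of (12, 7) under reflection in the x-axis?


Reflection across x-axis: (x, y) -> (x, -y)
(12, 7) -> (12, -7)

(12, -7)


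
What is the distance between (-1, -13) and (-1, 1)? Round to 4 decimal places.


d = sqrt((-1--1)^2 + (1--13)^2) = 14

14


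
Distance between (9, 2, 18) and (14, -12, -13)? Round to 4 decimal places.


d = sqrt((14-9)^2 + (-12-2)^2 + (-13-18)^2) = 34.3802

34.3802


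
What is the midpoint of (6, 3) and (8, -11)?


Midpoint = ((6+8)/2, (3+-11)/2) = (7, -4)

(7, -4)


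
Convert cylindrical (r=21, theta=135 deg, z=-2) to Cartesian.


x = 21 * cos(135) = -14.8492
y = 21 * sin(135) = 14.8492
z = -2

(-14.8492, 14.8492, -2)


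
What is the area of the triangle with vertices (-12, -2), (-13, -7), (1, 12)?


Area = |x1(y2-y3) + x2(y3-y1) + x3(y1-y2)| / 2
= |-12*(-7-12) + -13*(12--2) + 1*(-2--7)| / 2
= 25.5

25.5


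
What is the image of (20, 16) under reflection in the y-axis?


Reflection across y-axis: (x, y) -> (-x, y)
(20, 16) -> (-20, 16)

(-20, 16)


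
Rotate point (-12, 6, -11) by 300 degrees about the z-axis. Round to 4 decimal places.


x' = -12*cos(300) - 6*sin(300) = -0.8038
y' = -12*sin(300) + 6*cos(300) = 13.3923
z' = -11

(-0.8038, 13.3923, -11)


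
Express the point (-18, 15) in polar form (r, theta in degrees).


r = sqrt((-18)^2 + 15^2) = 23.4307
theta = atan2(15, -18) = 140.1944 degrees

r = 23.4307, theta = 140.1944 degrees


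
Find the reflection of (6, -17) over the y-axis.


Reflection across y-axis: (x, y) -> (-x, y)
(6, -17) -> (-6, -17)

(-6, -17)


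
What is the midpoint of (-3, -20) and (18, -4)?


Midpoint = ((-3+18)/2, (-20+-4)/2) = (7.5, -12)

(7.5, -12)


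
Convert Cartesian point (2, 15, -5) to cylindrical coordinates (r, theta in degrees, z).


r = sqrt(2^2 + 15^2) = 15.1327
theta = atan2(15, 2) = 82.4054 deg
z = -5

r = 15.1327, theta = 82.4054 deg, z = -5


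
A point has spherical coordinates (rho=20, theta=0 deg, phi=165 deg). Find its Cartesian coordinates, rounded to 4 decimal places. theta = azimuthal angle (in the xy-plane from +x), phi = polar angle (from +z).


x = 20 * sin(165) * cos(0) = 5.1764
y = 20 * sin(165) * sin(0) = 0
z = 20 * cos(165) = -19.3185

(5.1764, 0, -19.3185)


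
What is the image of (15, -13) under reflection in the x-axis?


Reflection across x-axis: (x, y) -> (x, -y)
(15, -13) -> (15, 13)

(15, 13)


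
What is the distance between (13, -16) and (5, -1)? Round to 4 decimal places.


d = sqrt((5-13)^2 + (-1--16)^2) = 17

17


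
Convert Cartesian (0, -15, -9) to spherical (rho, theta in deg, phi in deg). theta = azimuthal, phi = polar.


rho = sqrt(0^2 + (-15)^2 + (-9)^2) = 17.4929
theta = atan2(-15, 0) = 270 deg
phi = acos(-9/17.4929) = 120.9638 deg

rho = 17.4929, theta = 270 deg, phi = 120.9638 deg


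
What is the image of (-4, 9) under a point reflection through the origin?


Reflection through origin: (x, y) -> (-x, -y)
(-4, 9) -> (4, -9)

(4, -9)


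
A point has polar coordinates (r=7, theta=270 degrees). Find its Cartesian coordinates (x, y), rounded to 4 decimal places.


x = 7 * cos(270) = 0
y = 7 * sin(270) = -7

(0, -7)


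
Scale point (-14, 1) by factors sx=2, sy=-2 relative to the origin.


Scaling: (x*sx, y*sy) = (-14*2, 1*-2) = (-28, -2)

(-28, -2)


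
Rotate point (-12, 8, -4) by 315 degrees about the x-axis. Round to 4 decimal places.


x' = -12
y' = 8*cos(315) - -4*sin(315) = 2.8284
z' = 8*sin(315) + -4*cos(315) = -8.4853

(-12, 2.8284, -8.4853)


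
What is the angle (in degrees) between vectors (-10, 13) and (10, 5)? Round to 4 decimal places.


dot = -10*10 + 13*5 = -35
|u| = 16.4012, |v| = 11.1803
cos(angle) = -0.1909
angle = 101.0035 degrees

101.0035 degrees


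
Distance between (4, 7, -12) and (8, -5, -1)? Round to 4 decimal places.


d = sqrt((8-4)^2 + (-5-7)^2 + (-1--12)^2) = 16.7631

16.7631


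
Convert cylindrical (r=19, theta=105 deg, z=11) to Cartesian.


x = 19 * cos(105) = -4.9176
y = 19 * sin(105) = 18.3526
z = 11

(-4.9176, 18.3526, 11)


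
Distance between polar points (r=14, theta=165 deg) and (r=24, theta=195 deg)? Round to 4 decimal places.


d = sqrt(r1^2 + r2^2 - 2*r1*r2*cos(t2-t1))
d = sqrt(14^2 + 24^2 - 2*14*24*cos(195-165)) = 13.7852

13.7852


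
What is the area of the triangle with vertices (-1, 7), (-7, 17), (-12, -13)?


Area = |x1(y2-y3) + x2(y3-y1) + x3(y1-y2)| / 2
= |-1*(17--13) + -7*(-13-7) + -12*(7-17)| / 2
= 115

115


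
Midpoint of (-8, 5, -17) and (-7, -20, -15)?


Midpoint = ((-8+-7)/2, (5+-20)/2, (-17+-15)/2) = (-7.5, -7.5, -16)

(-7.5, -7.5, -16)


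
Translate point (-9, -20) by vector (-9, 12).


Translation: (x+dx, y+dy) = (-9+-9, -20+12) = (-18, -8)

(-18, -8)


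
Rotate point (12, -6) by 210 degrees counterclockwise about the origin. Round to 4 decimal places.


x' = 12*cos(210) - -6*sin(210) = -13.3923
y' = 12*sin(210) + -6*cos(210) = -0.8038

(-13.3923, -0.8038)


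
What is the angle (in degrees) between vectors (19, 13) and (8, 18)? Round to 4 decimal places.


dot = 19*8 + 13*18 = 386
|u| = 23.0217, |v| = 19.6977
cos(angle) = 0.8512
angle = 31.6572 degrees

31.6572 degrees


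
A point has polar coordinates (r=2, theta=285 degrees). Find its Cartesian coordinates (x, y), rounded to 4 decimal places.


x = 2 * cos(285) = 0.5176
y = 2 * sin(285) = -1.9319

(0.5176, -1.9319)


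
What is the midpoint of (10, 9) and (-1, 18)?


Midpoint = ((10+-1)/2, (9+18)/2) = (4.5, 13.5)

(4.5, 13.5)


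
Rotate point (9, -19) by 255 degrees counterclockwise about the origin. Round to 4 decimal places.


x' = 9*cos(255) - -19*sin(255) = -20.682
y' = 9*sin(255) + -19*cos(255) = -3.7758

(-20.682, -3.7758)


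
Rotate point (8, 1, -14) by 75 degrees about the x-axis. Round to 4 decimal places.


x' = 8
y' = 1*cos(75) - -14*sin(75) = 13.7818
z' = 1*sin(75) + -14*cos(75) = -2.6575

(8, 13.7818, -2.6575)


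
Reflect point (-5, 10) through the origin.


Reflection through origin: (x, y) -> (-x, -y)
(-5, 10) -> (5, -10)

(5, -10)


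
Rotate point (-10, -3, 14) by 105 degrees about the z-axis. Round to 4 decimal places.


x' = -10*cos(105) - -3*sin(105) = 5.486
y' = -10*sin(105) + -3*cos(105) = -8.8828
z' = 14

(5.486, -8.8828, 14)


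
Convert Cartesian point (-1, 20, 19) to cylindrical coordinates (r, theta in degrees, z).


r = sqrt((-1)^2 + 20^2) = 20.025
theta = atan2(20, -1) = 92.8624 deg
z = 19

r = 20.025, theta = 92.8624 deg, z = 19


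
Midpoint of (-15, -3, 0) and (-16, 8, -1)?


Midpoint = ((-15+-16)/2, (-3+8)/2, (0+-1)/2) = (-15.5, 2.5, -0.5)

(-15.5, 2.5, -0.5)


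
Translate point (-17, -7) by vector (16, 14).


Translation: (x+dx, y+dy) = (-17+16, -7+14) = (-1, 7)

(-1, 7)


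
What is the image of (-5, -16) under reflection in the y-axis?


Reflection across y-axis: (x, y) -> (-x, y)
(-5, -16) -> (5, -16)

(5, -16)


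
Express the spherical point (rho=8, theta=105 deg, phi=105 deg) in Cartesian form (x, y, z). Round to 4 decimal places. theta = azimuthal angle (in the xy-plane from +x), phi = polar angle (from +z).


x = 8 * sin(105) * cos(105) = -2
y = 8 * sin(105) * sin(105) = 7.4641
z = 8 * cos(105) = -2.0706

(-2, 7.4641, -2.0706)


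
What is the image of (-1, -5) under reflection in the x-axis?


Reflection across x-axis: (x, y) -> (x, -y)
(-1, -5) -> (-1, 5)

(-1, 5)


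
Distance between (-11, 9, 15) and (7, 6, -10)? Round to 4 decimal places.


d = sqrt((7--11)^2 + (6-9)^2 + (-10-15)^2) = 30.9516

30.9516


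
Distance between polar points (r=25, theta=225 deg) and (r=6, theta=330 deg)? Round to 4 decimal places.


d = sqrt(r1^2 + r2^2 - 2*r1*r2*cos(t2-t1))
d = sqrt(25^2 + 6^2 - 2*25*6*cos(330-225)) = 27.178

27.178


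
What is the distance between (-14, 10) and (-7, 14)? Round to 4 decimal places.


d = sqrt((-7--14)^2 + (14-10)^2) = 8.0623

8.0623


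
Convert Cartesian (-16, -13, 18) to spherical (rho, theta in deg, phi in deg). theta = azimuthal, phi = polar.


rho = sqrt((-16)^2 + (-13)^2 + 18^2) = 27.3679
theta = atan2(-13, -16) = 219.0939 deg
phi = acos(18/27.3679) = 48.8749 deg

rho = 27.3679, theta = 219.0939 deg, phi = 48.8749 deg


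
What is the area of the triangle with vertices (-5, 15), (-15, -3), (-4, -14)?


Area = |x1(y2-y3) + x2(y3-y1) + x3(y1-y2)| / 2
= |-5*(-3--14) + -15*(-14-15) + -4*(15--3)| / 2
= 154

154


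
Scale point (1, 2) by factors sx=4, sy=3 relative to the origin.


Scaling: (x*sx, y*sy) = (1*4, 2*3) = (4, 6)

(4, 6)


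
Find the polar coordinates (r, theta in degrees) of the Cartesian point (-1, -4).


r = sqrt((-1)^2 + (-4)^2) = 4.1231
theta = atan2(-4, -1) = 255.9638 degrees

r = 4.1231, theta = 255.9638 degrees


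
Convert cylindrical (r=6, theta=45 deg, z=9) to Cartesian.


x = 6 * cos(45) = 4.2426
y = 6 * sin(45) = 4.2426
z = 9

(4.2426, 4.2426, 9)


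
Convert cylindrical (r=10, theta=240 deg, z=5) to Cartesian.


x = 10 * cos(240) = -5
y = 10 * sin(240) = -8.6603
z = 5

(-5, -8.6603, 5)


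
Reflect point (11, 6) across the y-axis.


Reflection across y-axis: (x, y) -> (-x, y)
(11, 6) -> (-11, 6)

(-11, 6)


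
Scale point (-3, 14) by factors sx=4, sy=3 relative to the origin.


Scaling: (x*sx, y*sy) = (-3*4, 14*3) = (-12, 42)

(-12, 42)


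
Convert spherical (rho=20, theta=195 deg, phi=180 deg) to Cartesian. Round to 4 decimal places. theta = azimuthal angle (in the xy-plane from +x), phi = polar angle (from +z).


x = 20 * sin(180) * cos(195) = 0
y = 20 * sin(180) * sin(195) = 0
z = 20 * cos(180) = -20

(0, 0, -20)


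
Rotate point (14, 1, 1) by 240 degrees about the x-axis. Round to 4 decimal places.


x' = 14
y' = 1*cos(240) - 1*sin(240) = 0.366
z' = 1*sin(240) + 1*cos(240) = -1.366

(14, 0.366, -1.366)


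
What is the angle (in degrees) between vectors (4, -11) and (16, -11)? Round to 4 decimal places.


dot = 4*16 + -11*-11 = 185
|u| = 11.7047, |v| = 19.4165
cos(angle) = 0.814
angle = 35.5084 degrees

35.5084 degrees


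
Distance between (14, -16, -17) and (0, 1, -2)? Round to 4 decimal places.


d = sqrt((0-14)^2 + (1--16)^2 + (-2--17)^2) = 26.6458

26.6458


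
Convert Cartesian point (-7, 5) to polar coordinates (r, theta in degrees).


r = sqrt((-7)^2 + 5^2) = 8.6023
theta = atan2(5, -7) = 144.4623 degrees

r = 8.6023, theta = 144.4623 degrees


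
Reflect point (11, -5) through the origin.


Reflection through origin: (x, y) -> (-x, -y)
(11, -5) -> (-11, 5)

(-11, 5)


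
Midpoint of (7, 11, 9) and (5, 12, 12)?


Midpoint = ((7+5)/2, (11+12)/2, (9+12)/2) = (6, 11.5, 10.5)

(6, 11.5, 10.5)


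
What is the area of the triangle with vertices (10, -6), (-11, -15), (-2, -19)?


Area = |x1(y2-y3) + x2(y3-y1) + x3(y1-y2)| / 2
= |10*(-15--19) + -11*(-19--6) + -2*(-6--15)| / 2
= 82.5

82.5


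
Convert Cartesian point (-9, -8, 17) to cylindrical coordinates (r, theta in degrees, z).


r = sqrt((-9)^2 + (-8)^2) = 12.0416
theta = atan2(-8, -9) = 221.6335 deg
z = 17

r = 12.0416, theta = 221.6335 deg, z = 17


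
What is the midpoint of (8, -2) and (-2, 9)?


Midpoint = ((8+-2)/2, (-2+9)/2) = (3, 3.5)

(3, 3.5)


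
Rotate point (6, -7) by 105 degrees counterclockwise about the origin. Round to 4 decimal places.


x' = 6*cos(105) - -7*sin(105) = 5.2086
y' = 6*sin(105) + -7*cos(105) = 7.6073

(5.2086, 7.6073)


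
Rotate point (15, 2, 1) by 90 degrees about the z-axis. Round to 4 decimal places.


x' = 15*cos(90) - 2*sin(90) = -2
y' = 15*sin(90) + 2*cos(90) = 15
z' = 1

(-2, 15, 1)


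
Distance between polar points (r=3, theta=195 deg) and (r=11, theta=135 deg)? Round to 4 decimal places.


d = sqrt(r1^2 + r2^2 - 2*r1*r2*cos(t2-t1))
d = sqrt(3^2 + 11^2 - 2*3*11*cos(135-195)) = 9.8489

9.8489


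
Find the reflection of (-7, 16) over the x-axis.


Reflection across x-axis: (x, y) -> (x, -y)
(-7, 16) -> (-7, -16)

(-7, -16)


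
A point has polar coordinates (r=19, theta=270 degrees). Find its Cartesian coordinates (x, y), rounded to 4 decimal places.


x = 19 * cos(270) = 0
y = 19 * sin(270) = -19

(0, -19)


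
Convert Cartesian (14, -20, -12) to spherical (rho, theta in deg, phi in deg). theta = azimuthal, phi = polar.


rho = sqrt(14^2 + (-20)^2 + (-12)^2) = 27.2029
theta = atan2(-20, 14) = 304.992 deg
phi = acos(-12/27.2029) = 116.1759 deg

rho = 27.2029, theta = 304.992 deg, phi = 116.1759 deg


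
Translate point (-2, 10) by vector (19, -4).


Translation: (x+dx, y+dy) = (-2+19, 10+-4) = (17, 6)

(17, 6)


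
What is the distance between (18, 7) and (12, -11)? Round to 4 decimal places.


d = sqrt((12-18)^2 + (-11-7)^2) = 18.9737

18.9737


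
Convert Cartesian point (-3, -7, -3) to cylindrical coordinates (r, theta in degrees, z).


r = sqrt((-3)^2 + (-7)^2) = 7.6158
theta = atan2(-7, -3) = 246.8014 deg
z = -3

r = 7.6158, theta = 246.8014 deg, z = -3


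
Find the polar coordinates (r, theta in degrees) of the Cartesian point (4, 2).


r = sqrt(4^2 + 2^2) = 4.4721
theta = atan2(2, 4) = 26.5651 degrees

r = 4.4721, theta = 26.5651 degrees


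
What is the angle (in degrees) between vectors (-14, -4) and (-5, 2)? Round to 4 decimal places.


dot = -14*-5 + -4*2 = 62
|u| = 14.5602, |v| = 5.3852
cos(angle) = 0.7907
angle = 37.7468 degrees

37.7468 degrees


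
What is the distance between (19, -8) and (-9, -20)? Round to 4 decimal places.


d = sqrt((-9-19)^2 + (-20--8)^2) = 30.4631

30.4631


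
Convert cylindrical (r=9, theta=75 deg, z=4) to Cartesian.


x = 9 * cos(75) = 2.3294
y = 9 * sin(75) = 8.6933
z = 4

(2.3294, 8.6933, 4)


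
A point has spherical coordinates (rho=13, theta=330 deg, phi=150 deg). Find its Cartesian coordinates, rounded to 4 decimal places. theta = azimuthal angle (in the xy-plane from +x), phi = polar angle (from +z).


x = 13 * sin(150) * cos(330) = 5.6292
y = 13 * sin(150) * sin(330) = -3.25
z = 13 * cos(150) = -11.2583

(5.6292, -3.25, -11.2583)


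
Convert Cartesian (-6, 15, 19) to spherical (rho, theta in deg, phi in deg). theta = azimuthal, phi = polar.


rho = sqrt((-6)^2 + 15^2 + 19^2) = 24.9399
theta = atan2(15, -6) = 111.8014 deg
phi = acos(19/24.9399) = 40.3742 deg

rho = 24.9399, theta = 111.8014 deg, phi = 40.3742 deg


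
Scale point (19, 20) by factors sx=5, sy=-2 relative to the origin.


Scaling: (x*sx, y*sy) = (19*5, 20*-2) = (95, -40)

(95, -40)


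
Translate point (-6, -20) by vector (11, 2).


Translation: (x+dx, y+dy) = (-6+11, -20+2) = (5, -18)

(5, -18)


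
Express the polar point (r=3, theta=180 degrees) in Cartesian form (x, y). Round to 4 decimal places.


x = 3 * cos(180) = -3
y = 3 * sin(180) = 0

(-3, 0)


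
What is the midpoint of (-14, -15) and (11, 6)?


Midpoint = ((-14+11)/2, (-15+6)/2) = (-1.5, -4.5)

(-1.5, -4.5)


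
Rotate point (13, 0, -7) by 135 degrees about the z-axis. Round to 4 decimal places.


x' = 13*cos(135) - 0*sin(135) = -9.1924
y' = 13*sin(135) + 0*cos(135) = 9.1924
z' = -7

(-9.1924, 9.1924, -7)


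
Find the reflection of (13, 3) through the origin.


Reflection through origin: (x, y) -> (-x, -y)
(13, 3) -> (-13, -3)

(-13, -3)


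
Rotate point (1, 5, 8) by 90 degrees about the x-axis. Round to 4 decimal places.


x' = 1
y' = 5*cos(90) - 8*sin(90) = -8
z' = 5*sin(90) + 8*cos(90) = 5

(1, -8, 5)


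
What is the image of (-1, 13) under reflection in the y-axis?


Reflection across y-axis: (x, y) -> (-x, y)
(-1, 13) -> (1, 13)

(1, 13)


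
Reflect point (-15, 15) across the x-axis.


Reflection across x-axis: (x, y) -> (x, -y)
(-15, 15) -> (-15, -15)

(-15, -15)


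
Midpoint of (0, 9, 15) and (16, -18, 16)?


Midpoint = ((0+16)/2, (9+-18)/2, (15+16)/2) = (8, -4.5, 15.5)

(8, -4.5, 15.5)


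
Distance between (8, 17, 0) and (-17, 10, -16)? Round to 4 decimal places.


d = sqrt((-17-8)^2 + (10-17)^2 + (-16-0)^2) = 30.4959

30.4959


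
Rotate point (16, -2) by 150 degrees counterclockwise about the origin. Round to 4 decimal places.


x' = 16*cos(150) - -2*sin(150) = -12.8564
y' = 16*sin(150) + -2*cos(150) = 9.7321

(-12.8564, 9.7321)


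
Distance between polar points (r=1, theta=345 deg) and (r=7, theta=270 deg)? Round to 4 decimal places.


d = sqrt(r1^2 + r2^2 - 2*r1*r2*cos(t2-t1))
d = sqrt(1^2 + 7^2 - 2*1*7*cos(270-345)) = 6.81

6.81


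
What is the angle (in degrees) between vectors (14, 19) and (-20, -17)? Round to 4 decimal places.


dot = 14*-20 + 19*-17 = -603
|u| = 23.6008, |v| = 26.2488
cos(angle) = -0.9734
angle = 166.7489 degrees

166.7489 degrees


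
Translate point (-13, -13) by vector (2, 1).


Translation: (x+dx, y+dy) = (-13+2, -13+1) = (-11, -12)

(-11, -12)


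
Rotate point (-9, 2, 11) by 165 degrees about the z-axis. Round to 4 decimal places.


x' = -9*cos(165) - 2*sin(165) = 8.1757
y' = -9*sin(165) + 2*cos(165) = -4.2612
z' = 11

(8.1757, -4.2612, 11)


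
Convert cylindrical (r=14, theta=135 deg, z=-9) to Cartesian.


x = 14 * cos(135) = -9.8995
y = 14 * sin(135) = 9.8995
z = -9

(-9.8995, 9.8995, -9)


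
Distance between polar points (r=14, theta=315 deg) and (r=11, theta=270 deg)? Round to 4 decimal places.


d = sqrt(r1^2 + r2^2 - 2*r1*r2*cos(t2-t1))
d = sqrt(14^2 + 11^2 - 2*14*11*cos(270-315)) = 9.9605

9.9605


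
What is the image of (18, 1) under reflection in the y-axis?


Reflection across y-axis: (x, y) -> (-x, y)
(18, 1) -> (-18, 1)

(-18, 1)


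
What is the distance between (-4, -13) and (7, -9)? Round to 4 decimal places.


d = sqrt((7--4)^2 + (-9--13)^2) = 11.7047

11.7047


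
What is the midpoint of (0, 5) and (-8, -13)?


Midpoint = ((0+-8)/2, (5+-13)/2) = (-4, -4)

(-4, -4)


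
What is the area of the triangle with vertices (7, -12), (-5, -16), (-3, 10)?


Area = |x1(y2-y3) + x2(y3-y1) + x3(y1-y2)| / 2
= |7*(-16-10) + -5*(10--12) + -3*(-12--16)| / 2
= 152

152


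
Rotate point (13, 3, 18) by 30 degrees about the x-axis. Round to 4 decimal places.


x' = 13
y' = 3*cos(30) - 18*sin(30) = -6.4019
z' = 3*sin(30) + 18*cos(30) = 17.0885

(13, -6.4019, 17.0885)


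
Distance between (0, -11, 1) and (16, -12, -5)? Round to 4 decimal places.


d = sqrt((16-0)^2 + (-12--11)^2 + (-5-1)^2) = 17.1172

17.1172


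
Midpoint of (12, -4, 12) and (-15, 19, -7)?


Midpoint = ((12+-15)/2, (-4+19)/2, (12+-7)/2) = (-1.5, 7.5, 2.5)

(-1.5, 7.5, 2.5)


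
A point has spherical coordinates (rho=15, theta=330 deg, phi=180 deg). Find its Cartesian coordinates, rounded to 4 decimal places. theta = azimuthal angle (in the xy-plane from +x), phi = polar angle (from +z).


x = 15 * sin(180) * cos(330) = 0
y = 15 * sin(180) * sin(330) = 0
z = 15 * cos(180) = -15

(0, 0, -15)


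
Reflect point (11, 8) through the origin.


Reflection through origin: (x, y) -> (-x, -y)
(11, 8) -> (-11, -8)

(-11, -8)


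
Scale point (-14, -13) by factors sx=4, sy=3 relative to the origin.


Scaling: (x*sx, y*sy) = (-14*4, -13*3) = (-56, -39)

(-56, -39)


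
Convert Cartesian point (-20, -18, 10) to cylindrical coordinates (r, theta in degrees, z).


r = sqrt((-20)^2 + (-18)^2) = 26.9072
theta = atan2(-18, -20) = 221.9872 deg
z = 10

r = 26.9072, theta = 221.9872 deg, z = 10


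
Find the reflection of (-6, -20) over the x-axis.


Reflection across x-axis: (x, y) -> (x, -y)
(-6, -20) -> (-6, 20)

(-6, 20)


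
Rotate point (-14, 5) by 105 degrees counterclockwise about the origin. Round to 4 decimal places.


x' = -14*cos(105) - 5*sin(105) = -1.2062
y' = -14*sin(105) + 5*cos(105) = -14.8171

(-1.2062, -14.8171)


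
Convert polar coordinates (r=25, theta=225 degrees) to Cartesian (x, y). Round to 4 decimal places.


x = 25 * cos(225) = -17.6777
y = 25 * sin(225) = -17.6777

(-17.6777, -17.6777)


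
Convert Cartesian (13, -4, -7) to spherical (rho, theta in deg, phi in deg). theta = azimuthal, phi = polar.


rho = sqrt(13^2 + (-4)^2 + (-7)^2) = 15.2971
theta = atan2(-4, 13) = 342.8973 deg
phi = acos(-7/15.2971) = 117.2326 deg

rho = 15.2971, theta = 342.8973 deg, phi = 117.2326 deg


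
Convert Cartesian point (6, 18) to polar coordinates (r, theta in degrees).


r = sqrt(6^2 + 18^2) = 18.9737
theta = atan2(18, 6) = 71.5651 degrees

r = 18.9737, theta = 71.5651 degrees


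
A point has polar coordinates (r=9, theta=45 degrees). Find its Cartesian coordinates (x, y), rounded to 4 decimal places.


x = 9 * cos(45) = 6.364
y = 9 * sin(45) = 6.364

(6.364, 6.364)


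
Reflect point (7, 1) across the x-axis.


Reflection across x-axis: (x, y) -> (x, -y)
(7, 1) -> (7, -1)

(7, -1)


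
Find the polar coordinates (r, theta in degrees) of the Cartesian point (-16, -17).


r = sqrt((-16)^2 + (-17)^2) = 23.3452
theta = atan2(-17, -16) = 226.7357 degrees

r = 23.3452, theta = 226.7357 degrees


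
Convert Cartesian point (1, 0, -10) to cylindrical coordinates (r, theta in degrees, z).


r = sqrt(1^2 + 0^2) = 1
theta = atan2(0, 1) = 0 deg
z = -10

r = 1, theta = 0 deg, z = -10


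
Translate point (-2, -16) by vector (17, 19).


Translation: (x+dx, y+dy) = (-2+17, -16+19) = (15, 3)

(15, 3)


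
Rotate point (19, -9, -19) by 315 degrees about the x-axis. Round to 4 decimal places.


x' = 19
y' = -9*cos(315) - -19*sin(315) = -19.799
z' = -9*sin(315) + -19*cos(315) = -7.0711

(19, -19.799, -7.0711)


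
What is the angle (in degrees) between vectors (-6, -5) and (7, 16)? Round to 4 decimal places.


dot = -6*7 + -5*16 = -122
|u| = 7.8102, |v| = 17.4642
cos(angle) = -0.8944
angle = 153.4349 degrees

153.4349 degrees


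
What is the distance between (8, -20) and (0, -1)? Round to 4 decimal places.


d = sqrt((0-8)^2 + (-1--20)^2) = 20.6155

20.6155


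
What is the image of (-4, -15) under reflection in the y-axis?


Reflection across y-axis: (x, y) -> (-x, y)
(-4, -15) -> (4, -15)

(4, -15)


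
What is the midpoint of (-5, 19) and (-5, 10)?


Midpoint = ((-5+-5)/2, (19+10)/2) = (-5, 14.5)

(-5, 14.5)


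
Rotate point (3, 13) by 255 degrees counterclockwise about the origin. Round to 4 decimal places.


x' = 3*cos(255) - 13*sin(255) = 11.7806
y' = 3*sin(255) + 13*cos(255) = -6.2624

(11.7806, -6.2624)


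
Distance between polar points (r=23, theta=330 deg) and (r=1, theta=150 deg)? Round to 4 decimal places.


d = sqrt(r1^2 + r2^2 - 2*r1*r2*cos(t2-t1))
d = sqrt(23^2 + 1^2 - 2*23*1*cos(150-330)) = 24

24


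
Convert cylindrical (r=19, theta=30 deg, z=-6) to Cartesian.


x = 19 * cos(30) = 16.4545
y = 19 * sin(30) = 9.5
z = -6

(16.4545, 9.5, -6)


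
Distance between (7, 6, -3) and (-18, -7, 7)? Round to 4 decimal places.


d = sqrt((-18-7)^2 + (-7-6)^2 + (7--3)^2) = 29.8998

29.8998


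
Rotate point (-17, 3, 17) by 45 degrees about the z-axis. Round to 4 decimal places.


x' = -17*cos(45) - 3*sin(45) = -14.1421
y' = -17*sin(45) + 3*cos(45) = -9.8995
z' = 17

(-14.1421, -9.8995, 17)


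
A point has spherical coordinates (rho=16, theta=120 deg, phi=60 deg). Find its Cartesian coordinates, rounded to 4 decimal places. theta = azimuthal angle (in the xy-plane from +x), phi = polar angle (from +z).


x = 16 * sin(60) * cos(120) = -6.9282
y = 16 * sin(60) * sin(120) = 12
z = 16 * cos(60) = 8

(-6.9282, 12, 8)


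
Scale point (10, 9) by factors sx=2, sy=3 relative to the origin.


Scaling: (x*sx, y*sy) = (10*2, 9*3) = (20, 27)

(20, 27)


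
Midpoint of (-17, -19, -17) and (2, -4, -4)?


Midpoint = ((-17+2)/2, (-19+-4)/2, (-17+-4)/2) = (-7.5, -11.5, -10.5)

(-7.5, -11.5, -10.5)


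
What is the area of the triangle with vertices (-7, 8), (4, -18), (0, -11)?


Area = |x1(y2-y3) + x2(y3-y1) + x3(y1-y2)| / 2
= |-7*(-18--11) + 4*(-11-8) + 0*(8--18)| / 2
= 13.5

13.5


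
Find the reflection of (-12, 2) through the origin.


Reflection through origin: (x, y) -> (-x, -y)
(-12, 2) -> (12, -2)

(12, -2)


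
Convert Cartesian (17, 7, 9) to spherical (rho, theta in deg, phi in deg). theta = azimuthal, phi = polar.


rho = sqrt(17^2 + 7^2 + 9^2) = 20.4695
theta = atan2(7, 17) = 22.3801 deg
phi = acos(9/20.4695) = 63.9166 deg

rho = 20.4695, theta = 22.3801 deg, phi = 63.9166 deg


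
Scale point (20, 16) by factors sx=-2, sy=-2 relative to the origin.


Scaling: (x*sx, y*sy) = (20*-2, 16*-2) = (-40, -32)

(-40, -32)


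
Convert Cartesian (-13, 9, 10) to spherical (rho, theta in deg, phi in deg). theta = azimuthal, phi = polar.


rho = sqrt((-13)^2 + 9^2 + 10^2) = 18.7083
theta = atan2(9, -13) = 145.3048 deg
phi = acos(10/18.7083) = 57.6885 deg

rho = 18.7083, theta = 145.3048 deg, phi = 57.6885 deg


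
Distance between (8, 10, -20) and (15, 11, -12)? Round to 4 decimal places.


d = sqrt((15-8)^2 + (11-10)^2 + (-12--20)^2) = 10.6771

10.6771


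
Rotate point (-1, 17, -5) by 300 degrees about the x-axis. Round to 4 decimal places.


x' = -1
y' = 17*cos(300) - -5*sin(300) = 4.1699
z' = 17*sin(300) + -5*cos(300) = -17.2224

(-1, 4.1699, -17.2224)


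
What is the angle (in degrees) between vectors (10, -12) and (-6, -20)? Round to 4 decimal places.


dot = 10*-6 + -12*-20 = 180
|u| = 15.6205, |v| = 20.8806
cos(angle) = 0.5519
angle = 56.5048 degrees

56.5048 degrees


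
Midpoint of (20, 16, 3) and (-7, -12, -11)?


Midpoint = ((20+-7)/2, (16+-12)/2, (3+-11)/2) = (6.5, 2, -4)

(6.5, 2, -4)


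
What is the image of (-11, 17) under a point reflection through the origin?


Reflection through origin: (x, y) -> (-x, -y)
(-11, 17) -> (11, -17)

(11, -17)


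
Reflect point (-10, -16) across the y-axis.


Reflection across y-axis: (x, y) -> (-x, y)
(-10, -16) -> (10, -16)

(10, -16)


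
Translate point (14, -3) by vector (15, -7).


Translation: (x+dx, y+dy) = (14+15, -3+-7) = (29, -10)

(29, -10)


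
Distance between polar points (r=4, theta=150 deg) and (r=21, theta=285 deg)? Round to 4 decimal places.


d = sqrt(r1^2 + r2^2 - 2*r1*r2*cos(t2-t1))
d = sqrt(4^2 + 21^2 - 2*4*21*cos(285-150)) = 23.9957

23.9957


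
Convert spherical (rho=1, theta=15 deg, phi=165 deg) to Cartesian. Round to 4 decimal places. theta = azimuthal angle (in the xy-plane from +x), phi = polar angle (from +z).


x = 1 * sin(165) * cos(15) = 0.25
y = 1 * sin(165) * sin(15) = 0.067
z = 1 * cos(165) = -0.9659

(0.25, 0.067, -0.9659)


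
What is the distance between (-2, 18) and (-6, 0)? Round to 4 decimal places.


d = sqrt((-6--2)^2 + (0-18)^2) = 18.4391

18.4391


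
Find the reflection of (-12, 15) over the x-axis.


Reflection across x-axis: (x, y) -> (x, -y)
(-12, 15) -> (-12, -15)

(-12, -15)


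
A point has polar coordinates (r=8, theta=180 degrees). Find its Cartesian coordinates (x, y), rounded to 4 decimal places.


x = 8 * cos(180) = -8
y = 8 * sin(180) = 0

(-8, 0)


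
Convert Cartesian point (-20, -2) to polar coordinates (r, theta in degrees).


r = sqrt((-20)^2 + (-2)^2) = 20.0998
theta = atan2(-2, -20) = 185.7106 degrees

r = 20.0998, theta = 185.7106 degrees


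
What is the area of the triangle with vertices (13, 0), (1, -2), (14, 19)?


Area = |x1(y2-y3) + x2(y3-y1) + x3(y1-y2)| / 2
= |13*(-2-19) + 1*(19-0) + 14*(0--2)| / 2
= 113

113


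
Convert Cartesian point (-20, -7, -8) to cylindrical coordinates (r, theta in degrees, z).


r = sqrt((-20)^2 + (-7)^2) = 21.1896
theta = atan2(-7, -20) = 199.29 deg
z = -8

r = 21.1896, theta = 199.29 deg, z = -8


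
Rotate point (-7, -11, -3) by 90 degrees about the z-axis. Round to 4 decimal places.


x' = -7*cos(90) - -11*sin(90) = 11
y' = -7*sin(90) + -11*cos(90) = -7
z' = -3

(11, -7, -3)


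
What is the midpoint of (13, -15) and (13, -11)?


Midpoint = ((13+13)/2, (-15+-11)/2) = (13, -13)

(13, -13)


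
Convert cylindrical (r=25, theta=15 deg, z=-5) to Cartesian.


x = 25 * cos(15) = 24.1481
y = 25 * sin(15) = 6.4705
z = -5

(24.1481, 6.4705, -5)


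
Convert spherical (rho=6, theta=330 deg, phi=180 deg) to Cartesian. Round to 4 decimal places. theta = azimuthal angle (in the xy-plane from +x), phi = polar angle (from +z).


x = 6 * sin(180) * cos(330) = 0
y = 6 * sin(180) * sin(330) = 0
z = 6 * cos(180) = -6

(0, 0, -6)


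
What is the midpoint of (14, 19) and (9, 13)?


Midpoint = ((14+9)/2, (19+13)/2) = (11.5, 16)

(11.5, 16)


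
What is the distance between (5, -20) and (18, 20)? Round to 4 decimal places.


d = sqrt((18-5)^2 + (20--20)^2) = 42.0595

42.0595


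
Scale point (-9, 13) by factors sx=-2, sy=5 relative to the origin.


Scaling: (x*sx, y*sy) = (-9*-2, 13*5) = (18, 65)

(18, 65)


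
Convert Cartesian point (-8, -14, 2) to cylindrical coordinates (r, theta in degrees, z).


r = sqrt((-8)^2 + (-14)^2) = 16.1245
theta = atan2(-14, -8) = 240.2551 deg
z = 2

r = 16.1245, theta = 240.2551 deg, z = 2


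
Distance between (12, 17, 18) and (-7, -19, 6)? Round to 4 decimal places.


d = sqrt((-7-12)^2 + (-19-17)^2 + (6-18)^2) = 42.4382

42.4382


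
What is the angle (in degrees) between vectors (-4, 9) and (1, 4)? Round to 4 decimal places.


dot = -4*1 + 9*4 = 32
|u| = 9.8489, |v| = 4.1231
cos(angle) = 0.788
angle = 37.9987 degrees

37.9987 degrees


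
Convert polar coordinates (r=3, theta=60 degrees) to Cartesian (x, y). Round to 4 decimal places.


x = 3 * cos(60) = 1.5
y = 3 * sin(60) = 2.5981

(1.5, 2.5981)


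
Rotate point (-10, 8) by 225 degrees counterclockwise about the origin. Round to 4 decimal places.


x' = -10*cos(225) - 8*sin(225) = 12.7279
y' = -10*sin(225) + 8*cos(225) = 1.4142

(12.7279, 1.4142)


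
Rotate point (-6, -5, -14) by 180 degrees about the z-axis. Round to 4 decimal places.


x' = -6*cos(180) - -5*sin(180) = 6
y' = -6*sin(180) + -5*cos(180) = 5
z' = -14

(6, 5, -14)


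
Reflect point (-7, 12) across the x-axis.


Reflection across x-axis: (x, y) -> (x, -y)
(-7, 12) -> (-7, -12)

(-7, -12)


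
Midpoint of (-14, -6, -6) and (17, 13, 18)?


Midpoint = ((-14+17)/2, (-6+13)/2, (-6+18)/2) = (1.5, 3.5, 6)

(1.5, 3.5, 6)


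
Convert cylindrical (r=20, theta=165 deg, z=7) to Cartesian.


x = 20 * cos(165) = -19.3185
y = 20 * sin(165) = 5.1764
z = 7

(-19.3185, 5.1764, 7)


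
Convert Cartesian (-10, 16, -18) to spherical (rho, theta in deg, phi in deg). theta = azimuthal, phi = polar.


rho = sqrt((-10)^2 + 16^2 + (-18)^2) = 26.0768
theta = atan2(16, -10) = 122.0054 deg
phi = acos(-18/26.0768) = 133.6514 deg

rho = 26.0768, theta = 122.0054 deg, phi = 133.6514 deg


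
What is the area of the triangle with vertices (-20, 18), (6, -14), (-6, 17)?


Area = |x1(y2-y3) + x2(y3-y1) + x3(y1-y2)| / 2
= |-20*(-14-17) + 6*(17-18) + -6*(18--14)| / 2
= 211

211


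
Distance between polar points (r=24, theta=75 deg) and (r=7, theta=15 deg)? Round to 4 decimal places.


d = sqrt(r1^2 + r2^2 - 2*r1*r2*cos(t2-t1))
d = sqrt(24^2 + 7^2 - 2*24*7*cos(15-75)) = 21.3776

21.3776


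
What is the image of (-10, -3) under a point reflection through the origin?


Reflection through origin: (x, y) -> (-x, -y)
(-10, -3) -> (10, 3)

(10, 3)
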